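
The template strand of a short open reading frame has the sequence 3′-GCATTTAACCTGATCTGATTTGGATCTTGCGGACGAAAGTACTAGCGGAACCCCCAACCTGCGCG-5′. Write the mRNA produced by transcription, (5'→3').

Reading the template 3'→5' as shown, RNA polymerase pairs each base (A→U, T→A, G↔C) to build mRNA 5'→3' directly.

5'-CGUAAAUUGGACUAGACUAAACCUAGAACGCCUGCUUUCAUGAUCGCCUUGGGGGUUGGACGCGC-3'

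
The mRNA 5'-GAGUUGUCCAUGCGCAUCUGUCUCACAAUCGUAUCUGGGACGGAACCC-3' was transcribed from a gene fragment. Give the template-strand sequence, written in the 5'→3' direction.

5′-GGGTTCCGTCCCAGATACGATTGTGAGACAGATGCGCATGGACAACTC-3′

Replace U with T to get the coding DNA strand: GAGTTGTCCATGCGCATCTGTCTCACAATCGTATCTGGGACGGAACCC. The template strand is its reverse complement (complement CTCAACAGGTACGCGTAGACAGAGTGTTAGCATAGACCCTGCCTTGGG, then reverse).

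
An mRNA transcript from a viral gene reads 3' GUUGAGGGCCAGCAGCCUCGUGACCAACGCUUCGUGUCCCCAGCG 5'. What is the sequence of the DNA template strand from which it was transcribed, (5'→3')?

Written 5'→3' the mRNA is GCGACCCCUGUGCUUCGCAACCAGUGCUCCGACGACCGGGAGUUG, so the coding DNA strand is GCGACCCCTGTGCTTCGCAACCAGTGCTCCGACGACCGGGAGTTG. The template is its reverse complement.

5'-CAACTCCCGGTCGTCGGAGCACTGGTTGCGAAGCACAGGGGTCGC-3'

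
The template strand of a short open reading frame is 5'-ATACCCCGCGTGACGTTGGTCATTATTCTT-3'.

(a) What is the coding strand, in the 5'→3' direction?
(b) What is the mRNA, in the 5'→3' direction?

(a) The coding strand is the reverse complement of the template: complement TATGGGGCGCACTGCAACCAGTAATAAGAA, then reverse.
(b) mRNA has the coding-strand sequence with T→U.

(a) 5'-AAGAATAATGACCAACGTCACGCGGGGTAT-3'
(b) 5'-AAGAAUAAUGACCAACGUCACGCGGGGUAU-3'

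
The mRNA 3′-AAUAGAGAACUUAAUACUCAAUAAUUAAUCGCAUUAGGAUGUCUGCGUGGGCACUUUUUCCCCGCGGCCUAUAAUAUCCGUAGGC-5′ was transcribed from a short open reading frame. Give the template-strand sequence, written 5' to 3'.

5′-TTATCTCTTGAATTATGAGTTATTAATTAGCGTAATCCTACAGACGCACCCGTGAAAAAGGGGCGCCGGATATTATAGGCATCCG-3′

Written 5'→3' the mRNA is CGGAUGCCUAUAAUAUCCGGCGCCCCUUUUUCACGGGUGCGUCUGUAGGAUUACGCUAAUUAAUAACUCAUAAUUCAAGAGAUAA, so the coding DNA strand is CGGATGCCTATAATATCCGGCGCCCCTTTTTCACGGGTGCGTCTGTAGGATTACGCTAATTAATAACTCATAATTCAAGAGATAA. The template is its reverse complement.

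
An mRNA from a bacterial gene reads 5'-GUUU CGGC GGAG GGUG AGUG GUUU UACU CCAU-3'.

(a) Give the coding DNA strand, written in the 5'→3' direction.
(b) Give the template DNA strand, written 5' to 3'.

(a) 5'-GTTTCGGCGGAGGGTGAGTGGTTTTACTCCAT-3'
(b) 5'-ATGGAGTAAAACCACTCACCCTCCGCCGAAAC-3'

(a) The coding strand matches the mRNA with U→T.
(b) The template strand is the reverse complement of the coding strand.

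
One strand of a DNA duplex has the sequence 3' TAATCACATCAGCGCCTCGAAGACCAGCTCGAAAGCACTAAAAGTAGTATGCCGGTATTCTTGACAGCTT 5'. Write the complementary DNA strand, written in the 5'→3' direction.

5'-ATTAGTGTAGTCGCGGAGCTTCTGGTCGAGCTTTCGTGATTTTCATCATACGGCCATAAGAACTGTCGAA-3'

The strand is given 3'→5', so its complement runs 5'→3' in the same left-to-right order: pair each base A↔T, G↔C.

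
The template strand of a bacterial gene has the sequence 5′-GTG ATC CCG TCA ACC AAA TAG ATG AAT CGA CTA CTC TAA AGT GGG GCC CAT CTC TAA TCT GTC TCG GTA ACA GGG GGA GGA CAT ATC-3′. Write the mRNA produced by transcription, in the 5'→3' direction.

RNA polymerase reads the template 3'→5' and synthesizes mRNA 5'→3' by base-pairing (A→U, T→A, G↔C). The complement of the template is CACTAGGGCAGTTGGTTTATCTACTTAGCTGATGAGATTTCACCCCGGGTAGAGATTAGACAGAGCCATTGTCCCCCTCCTGTATAG; antiparallel, so 5'→3' the coding strand is GATATGTCCTCCCCCTGTTACCGAGACAGATTAGAGATGGGCCCCACTTTAGAGTAGTCGATTCATCTATTTGGTTGACGGGATCAC. Replace T with U for the mRNA.

5'-GAUAUGUCCUCCCCCUGUUACCGAGACAGAUUAGAGAUGGGCCCCACUUUAGAGUAGUCGAUUCAUCUAUUUGGUUGACGGGAUCAC-3'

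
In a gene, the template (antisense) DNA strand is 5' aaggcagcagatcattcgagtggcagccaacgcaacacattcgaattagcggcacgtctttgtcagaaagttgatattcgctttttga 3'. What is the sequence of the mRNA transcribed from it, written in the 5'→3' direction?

5'-UCAAAAAGCGAAUAUCAACUUUCUGACAAAGACGUGCCGCUAAUUCGAAUGUGUUGCGUUGGCUGCCACUCGAAUGAUCUGCUGCCUU-3'

RNA polymerase reads the template 3'→5' and synthesizes mRNA 5'→3' by base-pairing (A→U, T→A, G↔C). The complement of the template is TTCCGTCGTCTAGTAAGCTCACCGTCGGTTGCGTTGTGTAAGCTTAATCGCCGTGCAGAAACAGTCTTTCAACTATAAGCGAAAAACT; antiparallel, so 5'→3' the coding strand is TCAAAAAGCGAATATCAACTTTCTGACAAAGACGTGCCGCTAATTCGAATGTGTTGCGTTGGCTGCCACTCGAATGATCTGCTGCCTT. Replace T with U for the mRNA.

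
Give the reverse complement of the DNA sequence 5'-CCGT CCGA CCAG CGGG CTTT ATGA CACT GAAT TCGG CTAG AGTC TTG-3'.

Reading the sequence 3'→5' and pairing each base (A↔T, G↔C) gives the reverse complement directly.

5'-CAAGACTCTAGCCGAATTCAGTGTCATAAAGCCCGCTGGTCGGACGG-3'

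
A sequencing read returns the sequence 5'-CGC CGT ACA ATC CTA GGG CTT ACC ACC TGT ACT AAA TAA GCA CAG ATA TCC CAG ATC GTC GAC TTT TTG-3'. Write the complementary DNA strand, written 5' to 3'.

Pairing A↔T and G↔C gives GCGGCATGTTAGGATCCCGAATGGTGGACATGATTTATTCGTGTCTATAGGGTCTAGCAGCTGAAAAAC, running 3'→5'. Reverse for the 5'→3' convention.

5′-CAAAAAGTCGACGATCTGGGATATCTGTGCTTATTTAGTACAGGTGGTAAGCCCTAGGATTGTACGGCG-3′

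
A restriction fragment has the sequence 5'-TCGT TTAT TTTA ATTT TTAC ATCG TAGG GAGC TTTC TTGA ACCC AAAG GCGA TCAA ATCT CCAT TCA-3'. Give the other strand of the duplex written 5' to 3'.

5′-TGAATGGAGATTTGATCGCCTTTGGGTTCAAGAAAGCTCCCTACGATGTAAAAATTAAAATAAACGA-3′

The complement of TCGTTTATTTTAATTTTTACATCGTAGGGAGCTTTCTTGAACCCAAAGGCGATCAAATCTCCATTCA is AGCAAATAAAATTAAAAATGTAGCATCCCTCGAAAGAACTTGGGTTTCCGCTAGTTTAGAGGTAAGT (A↔T, G↔C). DNA strands are antiparallel, so the complementary strand runs 3'→5'; reversing gives the 5'→3' form.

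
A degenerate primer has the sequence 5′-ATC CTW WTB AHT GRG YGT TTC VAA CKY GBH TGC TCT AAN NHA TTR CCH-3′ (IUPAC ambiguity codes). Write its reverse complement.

Standard pairs A↔T, G↔C; ambiguity codes pair R↔Y, K↔M, W↔W, B↔V, H↔D, N↔N. Complement (TAGGAWWAVTDACYCRCAAAGBTTGMRCVDACGAGATTNNDTAAYGGD), then reverse for 5'→3'.

5'-DGGYAATDNNTTAGAGCADVCRMGTTBGAAACRCYCADTVAWWAGGAT-3'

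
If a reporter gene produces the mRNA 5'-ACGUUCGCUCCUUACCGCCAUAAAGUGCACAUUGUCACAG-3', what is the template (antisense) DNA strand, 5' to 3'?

Replace U with T to get the coding DNA strand: ACGTTCGCTCCTTACCGCCATAAAGTGCACATTGTCACAG. The template strand is its reverse complement (complement TGCAAGCGAGGAATGGCGGTATTTCACGTGTAACAGTGTC, then reverse).

5'-CTGTGACAATGTGCACTTTATGGCGGTAAGGAGCGAACGT-3'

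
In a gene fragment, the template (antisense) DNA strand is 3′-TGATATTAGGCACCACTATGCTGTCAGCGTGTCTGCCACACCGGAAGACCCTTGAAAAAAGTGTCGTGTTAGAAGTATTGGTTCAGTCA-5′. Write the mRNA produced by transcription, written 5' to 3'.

5'-ACUAUAAUCCGUGGUGAUACGACAGUCGCACAGACGGUGUGGCCUUCUGGGAACUUUUUUCACAGCACAAUCUUCAUAACCAAGUCAGU-3'

Reading the template 3'→5' as shown, RNA polymerase pairs each base (A→U, T→A, G↔C) to build mRNA 5'→3' directly.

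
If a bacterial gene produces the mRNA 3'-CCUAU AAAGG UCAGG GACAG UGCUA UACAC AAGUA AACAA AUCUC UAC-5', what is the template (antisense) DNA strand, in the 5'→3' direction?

5'-GGATATTTCCAGTCCCTGTCACGATATGTGTTCATTTGTTTAGAGATG-3'

Written 5'→3' the mRNA is CAUCUCUAAACAAAUGAACACAUAUCGUGACAGGGACUGGAAAUAUCC, so the coding DNA strand is CATCTCTAAACAAATGAACACATATCGTGACAGGGACTGGAAATATCC. The template is its reverse complement.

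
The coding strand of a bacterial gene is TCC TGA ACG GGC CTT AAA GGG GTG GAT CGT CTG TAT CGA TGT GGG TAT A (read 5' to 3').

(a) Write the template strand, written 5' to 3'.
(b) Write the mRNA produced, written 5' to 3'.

(a) 5'-TATACCCACATCGATACAGACGATCCACCCCTTTAAGGCCCGTTCAGGA-3'
(b) 5'-UCCUGAACGGGCCUUAAAGGGGUGGAUCGUCUGUAUCGAUGUGGGUAUA-3'

(a) The template strand is the reverse complement of the coding strand: complement AGGACTTGCCCGGAATTTCCCCACCTAGCAGACATAGCTACACCCATAT, then reverse.
(b) mRNA matches the coding strand with T→U.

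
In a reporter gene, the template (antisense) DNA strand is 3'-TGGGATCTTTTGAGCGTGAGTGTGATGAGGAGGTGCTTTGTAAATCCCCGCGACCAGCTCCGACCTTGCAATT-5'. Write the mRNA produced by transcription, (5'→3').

5′-ACCCUAGAAAACUCGCACUCACACUACUCCUCCACGAAACAUUUAGGGGCGCUGGUCGAGGCUGGAACGUUAA-3′

Reading the template 3'→5' as shown, RNA polymerase pairs each base (A→U, T→A, G↔C) to build mRNA 5'→3' directly.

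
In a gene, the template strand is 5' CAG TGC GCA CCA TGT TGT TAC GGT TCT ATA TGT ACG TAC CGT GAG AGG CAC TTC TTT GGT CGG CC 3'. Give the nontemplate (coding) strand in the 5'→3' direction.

The coding strand is complementary and antiparallel to the template: take the complement (A↔T, G↔C) and reverse.

5'-GGCCGACCAAAGAAGTGCCTCTCACGGTACGTACATATAGAACCGTAACAACATGGTGCGCACTG-3'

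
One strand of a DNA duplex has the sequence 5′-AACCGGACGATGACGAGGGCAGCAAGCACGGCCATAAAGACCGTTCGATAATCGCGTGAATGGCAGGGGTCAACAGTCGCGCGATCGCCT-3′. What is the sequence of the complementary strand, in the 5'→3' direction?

5'-AGGCGATCGCGCGACTGTTGACCCCTGCCATTCACGCGATTATCGAACGGTCTTTATGGCCGTGCTTGCTGCCCTCGTCATCGTCCGGTT-3'

Pairing A↔T and G↔C gives TTGGCCTGCTACTGCTCCCGTCGTTCGTGCCGGTATTTCTGGCAAGCTATTAGCGCACTTACCGTCCCCAGTTGTCAGCGCGCTAGCGGA, running 3'→5'. Reverse for the 5'→3' convention.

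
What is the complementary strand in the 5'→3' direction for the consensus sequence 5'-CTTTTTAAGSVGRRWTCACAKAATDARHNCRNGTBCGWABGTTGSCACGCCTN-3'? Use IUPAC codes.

Standard pairs A↔T, G↔C; ambiguity codes pair R↔Y, K↔M, W↔W, S↔S, B↔V, D↔H, N↔N. Complement (GAAAAATTCSBCYYWAGTGTMTTAHTYDNGYNCAVGCWTVCAACSGTGCGGAN), then reverse for 5'→3'.

5'-NAGGCGTGSCAACVTWCGVACNYGNDYTHATTMTGTGAWYYCBSCTTAAAAAG-3'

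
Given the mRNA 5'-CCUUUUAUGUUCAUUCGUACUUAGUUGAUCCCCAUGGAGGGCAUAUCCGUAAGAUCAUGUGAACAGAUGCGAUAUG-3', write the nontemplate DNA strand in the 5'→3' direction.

The coding DNA strand has the same 5'→3' sequence as the mRNA with U replaced by T.

5'-CCTTTTATGTTCATTCGTACTTAGTTGATCCCCATGGAGGGCATATCCGTAAGATCATGTGAACAGATGCGATATG-3'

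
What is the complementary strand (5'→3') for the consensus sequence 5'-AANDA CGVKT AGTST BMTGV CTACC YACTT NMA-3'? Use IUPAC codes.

Standard pairs A↔T, G↔C; ambiguity codes pair Y↔R, M↔K, S↔S, B↔V, D↔H, N↔N. Complement (TTNHTGCBMATCASAVKACBGATGGRTGAANKT), then reverse for 5'→3'.

5′-TKNAAGTRGGTAGBCAKVASACTAMBCGTHNTT-3′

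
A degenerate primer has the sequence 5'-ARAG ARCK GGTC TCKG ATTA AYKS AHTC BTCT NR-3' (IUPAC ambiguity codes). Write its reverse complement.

5'-YNAGAVGADTSMRTTAATCMGAGACCMGYTCTYT-3'

Standard pairs A↔T, G↔C; ambiguity codes pair R↔Y, K↔M, S↔S, B↔V, H↔D, N↔N. Complement (TYTCTYGMCCAGAGMCTAATTRMSTDAGVAGANY), then reverse for 5'→3'.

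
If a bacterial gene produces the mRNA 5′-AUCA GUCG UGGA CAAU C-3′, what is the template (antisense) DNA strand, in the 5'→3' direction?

5'-GATTGTCCACGACTGAT-3'

Replace U with T to get the coding DNA strand: ATCAGTCGTGGACAATC. The template strand is its reverse complement (complement TAGTCAGCACCTGTTAG, then reverse).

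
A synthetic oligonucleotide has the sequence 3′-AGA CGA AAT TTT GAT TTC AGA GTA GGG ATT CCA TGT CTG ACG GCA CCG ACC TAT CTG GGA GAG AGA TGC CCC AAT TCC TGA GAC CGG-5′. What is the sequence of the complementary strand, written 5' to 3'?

The strand is given 3'→5', so its complement runs 5'→3' in the same left-to-right order: pair each base A↔T, G↔C.

5'-TCTGCTTTAAAACTAAAGTCTCATCCCTAAGGTACAGACTGCCGTGGCTGGATAGACCCTCTCTCTACGGGGTTAAGGACTCTGGCC-3'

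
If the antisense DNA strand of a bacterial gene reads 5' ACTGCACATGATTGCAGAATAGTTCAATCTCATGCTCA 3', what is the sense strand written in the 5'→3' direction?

5'-TGAGCATGAGATTGAACTATTCTGCAATCATGTGCAGT-3'

The coding strand is complementary and antiparallel to the template: take the complement (A↔T, G↔C) and reverse.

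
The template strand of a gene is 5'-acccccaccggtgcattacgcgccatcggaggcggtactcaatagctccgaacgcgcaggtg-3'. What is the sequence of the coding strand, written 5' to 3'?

The coding strand is complementary and antiparallel to the template: take the complement (A↔T, G↔C) and reverse.

5'-CACCTGCGCGTTCGGAGCTATTGAGTACCGCCTCCGATGGCGCGTAATGCACCGGTGGGGGT-3'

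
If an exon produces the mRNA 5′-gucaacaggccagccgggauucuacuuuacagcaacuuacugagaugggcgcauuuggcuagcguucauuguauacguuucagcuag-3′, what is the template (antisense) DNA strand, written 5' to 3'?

Replace U with T to get the coding DNA strand: GTCAACAGGCCAGCCGGGATTCTACTTTACAGCAACTTACTGAGATGGGCGCATTTGGCTAGCGTTCATTGTATACGTTTCAGCTAG. The template strand is its reverse complement (complement CAGTTGTCCGGTCGGCCCTAAGATGAAATGTCGTTGAATGACTCTACCCGCGTAAACCGATCGCAAGTAACATATGCAAAGTCGATC, then reverse).

5'-CTAGCTGAAACGTATACAATGAACGCTAGCCAAATGCGCCCATCTCAGTAAGTTGCTGTAAAGTAGAATCCCGGCTGGCCTGTTGAC-3'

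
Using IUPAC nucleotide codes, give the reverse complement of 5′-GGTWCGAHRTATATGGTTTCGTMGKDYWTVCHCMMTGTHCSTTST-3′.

Standard pairs A↔T, G↔C; ambiguity codes pair R↔Y, M↔K, W↔W, S↔S, D↔H, V↔B. Complement (CCAWGCTDYATATACCAAAGCAKCMHRWABGDGKKACADGSAASA), then reverse for 5'→3'.

5'-ASAASGDACAKKGDGBAWRHMCKACGAAACCATATAYDTCGWACC-3'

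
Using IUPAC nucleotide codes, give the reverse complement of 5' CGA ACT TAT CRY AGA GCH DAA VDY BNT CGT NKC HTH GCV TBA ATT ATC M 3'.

5'-KGATAATTVABGCDADGMNACGANVRHBTTHDGCTCTRYGATAAGTTCG-3'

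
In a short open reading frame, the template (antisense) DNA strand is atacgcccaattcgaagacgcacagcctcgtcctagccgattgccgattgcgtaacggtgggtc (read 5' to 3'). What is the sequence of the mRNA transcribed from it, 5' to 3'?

5'-GACCCACCGUUACGCAAUCGGCAAUCGGCUAGGACGAGGCUGUGCGUCUUCGAAUUGGGCGUAU-3'

RNA polymerase reads the template 3'→5' and synthesizes mRNA 5'→3' by base-pairing (A→U, T→A, G↔C). The complement of the template is TATGCGGGTTAAGCTTCTGCGTGTCGGAGCAGGATCGGCTAACGGCTAACGCATTGCCACCCAG; antiparallel, so 5'→3' the coding strand is GACCCACCGTTACGCAATCGGCAATCGGCTAGGACGAGGCTGTGCGTCTTCGAATTGGGCGTAT. Replace T with U for the mRNA.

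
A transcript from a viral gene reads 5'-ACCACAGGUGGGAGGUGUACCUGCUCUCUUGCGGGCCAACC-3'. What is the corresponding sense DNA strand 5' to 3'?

The coding DNA strand has the same 5'→3' sequence as the mRNA with U replaced by T.

5'-ACCACAGGTGGGAGGTGTACCTGCTCTCTTGCGGGCCAACC-3'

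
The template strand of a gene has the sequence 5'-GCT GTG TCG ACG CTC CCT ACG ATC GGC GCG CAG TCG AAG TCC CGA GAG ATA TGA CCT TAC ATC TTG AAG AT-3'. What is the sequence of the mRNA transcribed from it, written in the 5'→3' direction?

The mRNA has the sequence of the coding strand (reverse complement of the template) with T→U. Reverse complement of GCTGTGTCGACGCTCCCTACGATCGGCGCGCAGTCGAAGTCCCGAGAGATATGACCTTACATCTTGAAGAT is ATCTTCAAGATGTAAGGTCATATCTCTCGGGACTTCGACTGCGCGCCGATCGTAGGGAGCGTCGACACAGC; then T→U.

5′-AUCUUCAAGAUGUAAGGUCAUAUCUCUCGGGACUUCGACUGCGCGCCGAUCGUAGGGAGCGUCGACACAGC-3′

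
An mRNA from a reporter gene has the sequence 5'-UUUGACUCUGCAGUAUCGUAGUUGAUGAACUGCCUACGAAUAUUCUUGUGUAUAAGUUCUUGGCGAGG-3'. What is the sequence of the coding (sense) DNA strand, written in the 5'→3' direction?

5′-TTTGACTCTGCAGTATCGTAGTTGATGAACTGCCTACGAATATTCTTGTGTATAAGTTCTTGGCGAGG-3′

The coding DNA strand has the same 5'→3' sequence as the mRNA with U replaced by T.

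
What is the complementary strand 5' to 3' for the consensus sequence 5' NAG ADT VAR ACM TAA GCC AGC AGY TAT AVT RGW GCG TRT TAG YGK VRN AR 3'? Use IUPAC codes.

Standard pairs A↔T, G↔C; ambiguity codes pair R↔Y, M↔K, W↔W, D↔H, V↔B, N↔N. Complement (NTCTHABTYTGKATTCGGTCGTCRATATBAYCWCGCAYAATCRCMBYNTY), then reverse for 5'→3'.

5'-YTNYBMCRCTAAYACGCWCYABTATARCTGCTGGCTTAKGTYTBAHTCTN-3'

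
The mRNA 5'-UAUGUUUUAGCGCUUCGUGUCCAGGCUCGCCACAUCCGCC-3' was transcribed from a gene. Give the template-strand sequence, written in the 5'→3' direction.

Replace U with T to get the coding DNA strand: TATGTTTTAGCGCTTCGTGTCCAGGCTCGCCACATCCGCC. The template strand is its reverse complement (complement ATACAAAATCGCGAAGCACAGGTCCGAGCGGTGTAGGCGG, then reverse).

5'-GGCGGATGTGGCGAGCCTGGACACGAAGCGCTAAAACATA-3'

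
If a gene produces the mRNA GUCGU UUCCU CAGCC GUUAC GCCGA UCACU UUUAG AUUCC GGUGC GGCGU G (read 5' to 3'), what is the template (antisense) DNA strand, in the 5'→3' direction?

5′-CACGCCGCACCGGAATCTAAAAGTGATCGGCGTAACGGCTGAGGAAACGAC-3′

Replace U with T to get the coding DNA strand: GTCGTTTCCTCAGCCGTTACGCCGATCACTTTTAGATTCCGGTGCGGCGTG. The template strand is its reverse complement (complement CAGCAAAGGAGTCGGCAATGCGGCTAGTGAAAATCTAAGGCCACGCCGCAC, then reverse).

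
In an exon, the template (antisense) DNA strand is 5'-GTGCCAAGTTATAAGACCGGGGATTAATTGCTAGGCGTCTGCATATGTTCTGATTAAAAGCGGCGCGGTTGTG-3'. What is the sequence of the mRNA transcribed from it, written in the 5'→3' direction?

5′-CACAACCGCGCCGCUUUUAAUCAGAACAUAUGCAGACGCCUAGCAAUUAAUCCCCGGUCUUAUAACUUGGCAC-3′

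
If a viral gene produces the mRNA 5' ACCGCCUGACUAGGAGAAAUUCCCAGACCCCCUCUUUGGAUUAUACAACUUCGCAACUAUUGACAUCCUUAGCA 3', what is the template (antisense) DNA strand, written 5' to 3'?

Replace U with T to get the coding DNA strand: ACCGCCTGACTAGGAGAAATTCCCAGACCCCCTCTTTGGATTATACAACTTCGCAACTATTGACATCCTTAGCA. The template strand is its reverse complement (complement TGGCGGACTGATCCTCTTTAAGGGTCTGGGGGAGAAACCTAATATGTTGAAGCGTTGATAACTGTAGGAATCGT, then reverse).

5'-TGCTAAGGATGTCAATAGTTGCGAAGTTGTATAATCCAAAGAGGGGGTCTGGGAATTTCTCCTAGTCAGGCGGT-3'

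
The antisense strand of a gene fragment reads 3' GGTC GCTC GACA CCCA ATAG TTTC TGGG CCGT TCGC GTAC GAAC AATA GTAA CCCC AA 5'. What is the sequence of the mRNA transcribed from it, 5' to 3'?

5′-CCAGCGAGCUGUGGGUUAUCAAAGACCCGGCAAGCGCAUGCUUGUUAUCAUUGGGGUU-3′

Reading the template 3'→5' as shown, RNA polymerase pairs each base (A→U, T→A, G↔C) to build mRNA 5'→3' directly.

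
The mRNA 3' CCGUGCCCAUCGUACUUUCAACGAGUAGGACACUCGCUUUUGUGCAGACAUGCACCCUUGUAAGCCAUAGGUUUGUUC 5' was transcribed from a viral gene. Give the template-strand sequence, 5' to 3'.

Written 5'→3' the mRNA is CUUGUUUGGAUACCGAAUGUUCCCACGUACAGACGUGUUUUCGCUCACAGGAUGAGCAACUUUCAUGCUACCCGUGCC, so the coding DNA strand is CTTGTTTGGATACCGAATGTTCCCACGTACAGACGTGTTTTCGCTCACAGGATGAGCAACTTTCATGCTACCCGTGCC. The template is its reverse complement.

5′-GGCACGGGTAGCATGAAAGTTGCTCATCCTGTGAGCGAAAACACGTCTGTACGTGGGAACATTCGGTATCCAAACAAG-3′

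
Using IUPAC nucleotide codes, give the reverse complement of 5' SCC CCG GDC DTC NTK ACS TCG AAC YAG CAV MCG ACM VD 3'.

5′-HBKGTCGKBTGCTRGTTCGASGTMANGAHGHCCGGGGS-3′

Standard pairs A↔T, G↔C; ambiguity codes pair Y↔R, M↔K, S↔S, D↔H, V↔B, N↔N. Complement (SGGGGCCHGHAGNAMTGSAGCTTGRTCGTBKGCTGKBH), then reverse for 5'→3'.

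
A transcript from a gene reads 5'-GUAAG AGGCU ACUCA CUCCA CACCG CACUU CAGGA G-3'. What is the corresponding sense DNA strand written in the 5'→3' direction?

5'-GTAAGAGGCTACTCACTCCACACCGCACTTCAGGAG-3'

The coding DNA strand has the same 5'→3' sequence as the mRNA with U replaced by T.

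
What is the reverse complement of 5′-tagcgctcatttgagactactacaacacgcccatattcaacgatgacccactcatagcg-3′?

Reading the sequence 3'→5' and pairing each base (A↔T, G↔C) gives the reverse complement directly.

5'-CGCTATGAGTGGGTCATCGTTGAATATGGGCGTGTTGTAGTAGTCTCAAATGAGCGCTA-3'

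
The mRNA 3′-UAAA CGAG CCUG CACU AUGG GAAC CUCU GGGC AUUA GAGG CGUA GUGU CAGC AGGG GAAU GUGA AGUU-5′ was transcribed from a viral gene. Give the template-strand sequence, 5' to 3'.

5′-ATTTGCTCGGACGTGATACCCTTGGAGACCCGTAATCTCCGCATCACAGTCGTCCCCTTACACTTCAA-3′

Written 5'→3' the mRNA is UUGAAGUGUAAGGGGACGACUGUGAUGCGGAGAUUACGGGUCUCCAAGGGUAUCACGUCCGAGCAAAU, so the coding DNA strand is TTGAAGTGTAAGGGGACGACTGTGATGCGGAGATTACGGGTCTCCAAGGGTATCACGTCCGAGCAAAT. The template is its reverse complement.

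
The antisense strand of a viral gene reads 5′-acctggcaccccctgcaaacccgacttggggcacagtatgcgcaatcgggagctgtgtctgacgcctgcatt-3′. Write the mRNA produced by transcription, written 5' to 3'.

5'-AAUGCAGGCGUCAGACACAGCUCCCGAUUGCGCAUACUGUGCCCCAAGUCGGGUUUGCAGGGGGUGCCAGGU-3'

RNA polymerase reads the template 3'→5' and synthesizes mRNA 5'→3' by base-pairing (A→U, T→A, G↔C). The complement of the template is TGGACCGTGGGGGACGTTTGGGCTGAACCCCGTGTCATACGCGTTAGCCCTCGACACAGACTGCGGACGTAA; antiparallel, so 5'→3' the coding strand is AATGCAGGCGTCAGACACAGCTCCCGATTGCGCATACTGTGCCCCAAGTCGGGTTTGCAGGGGGTGCCAGGT. Replace T with U for the mRNA.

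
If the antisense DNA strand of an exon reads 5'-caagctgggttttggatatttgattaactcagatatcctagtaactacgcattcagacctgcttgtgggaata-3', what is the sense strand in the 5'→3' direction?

The coding strand is complementary and antiparallel to the template: take the complement (A↔T, G↔C) and reverse.

5'-TATTCCCACAAGCAGGTCTGAATGCGTAGTTACTAGGATATCTGAGTTAATCAAATATCCAAAACCCAGCTTG-3'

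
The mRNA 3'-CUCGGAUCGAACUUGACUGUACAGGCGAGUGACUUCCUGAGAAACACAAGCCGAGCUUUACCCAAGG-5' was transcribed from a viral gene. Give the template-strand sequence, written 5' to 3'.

5'-GAGCCTAGCTTGAACTGACATGTCCGCTCACTGAAGGACTCTTTGTGTTCGGCTCGAAATGGGTTCC-3'

Written 5'→3' the mRNA is GGAACCCAUUUCGAGCCGAACACAAAGAGUCCUUCAGUGAGCGGACAUGUCAGUUCAAGCUAGGCUC, so the coding DNA strand is GGAACCCATTTCGAGCCGAACACAAAGAGTCCTTCAGTGAGCGGACATGTCAGTTCAAGCTAGGCTC. The template is its reverse complement.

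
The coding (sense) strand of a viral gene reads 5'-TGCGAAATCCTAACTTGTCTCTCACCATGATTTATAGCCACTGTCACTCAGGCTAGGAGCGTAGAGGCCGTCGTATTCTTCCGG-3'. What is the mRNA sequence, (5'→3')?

5'-UGCGAAAUCCUAACUUGUCUCUCACCAUGAUUUAUAGCCACUGUCACUCAGGCUAGGAGCGUAGAGGCCGUCGUAUUCUUCCGG-3'

The mRNA is synthesized from the template strand, so it matches the coding strand with T replaced by U.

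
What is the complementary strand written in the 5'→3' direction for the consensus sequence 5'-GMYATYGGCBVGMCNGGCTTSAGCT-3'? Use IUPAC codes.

5′-AGCTSAAGCCNGKCBVGCCRATRKC-3′

Standard pairs A↔T, G↔C; ambiguity codes pair Y↔R, M↔K, S↔S, B↔V, N↔N. Complement (CKRTARCCGVBCKGNCCGAASTCGA), then reverse for 5'→3'.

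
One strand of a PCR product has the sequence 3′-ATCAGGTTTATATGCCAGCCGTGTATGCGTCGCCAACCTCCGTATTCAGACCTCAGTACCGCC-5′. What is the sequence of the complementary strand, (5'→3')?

5'-TAGTCCAAATATACGGTCGGCACATACGCAGCGGTTGGAGGCATAAGTCTGGAGTCATGGCGG-3'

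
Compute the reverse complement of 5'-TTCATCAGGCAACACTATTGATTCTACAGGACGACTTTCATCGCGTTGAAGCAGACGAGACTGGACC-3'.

Reading the sequence 3'→5' and pairing each base (A↔T, G↔C) gives the reverse complement directly.

5'-GGTCCAGTCTCGTCTGCTTCAACGCGATGAAAGTCGTCCTGTAGAATCAATAGTGTTGCCTGATGAA-3'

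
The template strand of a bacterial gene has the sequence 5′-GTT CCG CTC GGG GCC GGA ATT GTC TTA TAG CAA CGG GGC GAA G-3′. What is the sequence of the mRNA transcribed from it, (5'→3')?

5'-CUUCGCCCCGUUGCUAUAAGACAAUUCCGGCCCCGAGCGGAAC-3'

The mRNA has the sequence of the coding strand (reverse complement of the template) with T→U. Reverse complement of GTTCCGCTCGGGGCCGGAATTGTCTTATAGCAACGGGGCGAAG is CTTCGCCCCGTTGCTATAAGACAATTCCGGCCCCGAGCGGAAC; then T→U.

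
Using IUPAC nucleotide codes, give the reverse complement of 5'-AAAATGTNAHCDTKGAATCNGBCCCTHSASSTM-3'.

5'-KASSTSDAGGGVCNGATTCMAHGDTNACATTTT-3'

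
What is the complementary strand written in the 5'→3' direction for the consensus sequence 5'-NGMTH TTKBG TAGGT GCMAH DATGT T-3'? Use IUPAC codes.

5'-AACATHDTKGCACCTACVMAADAKCN-3'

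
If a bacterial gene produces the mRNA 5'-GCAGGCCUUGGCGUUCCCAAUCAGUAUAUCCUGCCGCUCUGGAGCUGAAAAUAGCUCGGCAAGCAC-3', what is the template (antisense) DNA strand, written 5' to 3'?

Replace U with T to get the coding DNA strand: GCAGGCCTTGGCGTTCCCAATCAGTATATCCTGCCGCTCTGGAGCTGAAAATAGCTCGGCAAGCAC. The template strand is its reverse complement (complement CGTCCGGAACCGCAAGGGTTAGTCATATAGGACGGCGAGACCTCGACTTTTATCGAGCCGTTCGTG, then reverse).

5'-GTGCTTGCCGAGCTATTTTCAGCTCCAGAGCGGCAGGATATACTGATTGGGAACGCCAAGGCCTGC-3'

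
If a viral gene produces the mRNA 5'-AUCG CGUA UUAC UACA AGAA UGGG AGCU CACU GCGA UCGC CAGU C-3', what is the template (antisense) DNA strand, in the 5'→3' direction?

Replace U with T to get the coding DNA strand: ATCGCGTATTACTACAAGAATGGGAGCTCACTGCGATCGCCAGTC. The template strand is its reverse complement (complement TAGCGCATAATGATGTTCTTACCCTCGAGTGACGCTAGCGGTCAG, then reverse).

5'-GACTGGCGATCGCAGTGAGCTCCCATTCTTGTAGTAATACGCGAT-3'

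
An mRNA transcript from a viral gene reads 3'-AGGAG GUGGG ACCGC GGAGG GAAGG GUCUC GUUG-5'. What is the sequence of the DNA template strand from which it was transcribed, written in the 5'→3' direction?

5′-TCCTCCACCCTGGCGCCTCCCTTCCCAGAGCAAC-3′

Written 5'→3' the mRNA is GUUGCUCUGGGAAGGGAGGCGCCAGGGUGGAGGA, so the coding DNA strand is GTTGCTCTGGGAAGGGAGGCGCCAGGGTGGAGGA. The template is its reverse complement.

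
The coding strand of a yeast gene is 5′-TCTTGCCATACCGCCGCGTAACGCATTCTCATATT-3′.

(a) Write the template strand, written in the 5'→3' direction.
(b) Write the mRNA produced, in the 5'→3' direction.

(a) The template strand is the reverse complement of the coding strand: complement AGAACGGTATGGCGGCGCATTGCGTAAGAGTATAA, then reverse.
(b) mRNA matches the coding strand with T→U.

(a) 5′-AATATGAGAATGCGTTACGCGGCGGTATGGCAAGA-3′
(b) 5'-UCUUGCCAUACCGCCGCGUAACGCAUUCUCAUAUU-3'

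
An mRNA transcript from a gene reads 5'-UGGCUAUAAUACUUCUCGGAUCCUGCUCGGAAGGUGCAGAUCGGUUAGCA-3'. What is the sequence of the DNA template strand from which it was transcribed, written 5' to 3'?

Replace U with T to get the coding DNA strand: TGGCTATAATACTTCTCGGATCCTGCTCGGAAGGTGCAGATCGGTTAGCA. The template strand is its reverse complement (complement ACCGATATTATGAAGAGCCTAGGACGAGCCTTCCACGTCTAGCCAATCGT, then reverse).

5'-TGCTAACCGATCTGCACCTTCCGAGCAGGATCCGAGAAGTATTATAGCCA-3'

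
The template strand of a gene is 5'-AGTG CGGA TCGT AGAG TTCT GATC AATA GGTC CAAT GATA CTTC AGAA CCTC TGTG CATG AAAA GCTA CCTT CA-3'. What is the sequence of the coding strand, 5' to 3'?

5'-TGAAGGTAGCTTTTCATGCACAGAGGTTCTGAAGTATCATTGGACCTATTGATCAGAACTCTACGATCCGCACT-3'

The coding strand is complementary and antiparallel to the template: take the complement (A↔T, G↔C) and reverse.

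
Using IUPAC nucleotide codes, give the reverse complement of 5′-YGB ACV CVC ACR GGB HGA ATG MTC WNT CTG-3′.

Standard pairs A↔T, G↔C; ambiguity codes pair R↔Y, M↔K, W↔W, B↔V, H↔D, N↔N. Complement (RCVTGBGBGTGYCCVDCTTACKAGWNAGAC), then reverse for 5'→3'.

5'-CAGANWGAKCATTCDVCCYGTGBGBGTVCR-3'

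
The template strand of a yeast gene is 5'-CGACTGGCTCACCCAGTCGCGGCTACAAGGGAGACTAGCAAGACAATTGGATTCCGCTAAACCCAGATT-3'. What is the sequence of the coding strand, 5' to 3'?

The coding strand is complementary and antiparallel to the template: take the complement (A↔T, G↔C) and reverse.

5′-AATCTGGGTTTAGCGGAATCCAATTGTCTTGCTAGTCTCCCTTGTAGCCGCGACTGGGTGAGCCAGTCG-3′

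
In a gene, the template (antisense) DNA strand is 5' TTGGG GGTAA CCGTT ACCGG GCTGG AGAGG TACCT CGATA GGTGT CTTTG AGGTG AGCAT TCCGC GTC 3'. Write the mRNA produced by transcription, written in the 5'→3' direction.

RNA polymerase reads the template 3'→5' and synthesizes mRNA 5'→3' by base-pairing (A→U, T→A, G↔C). The complement of the template is AACCCCCATTGGCAATGGCCCGACCTCTCCATGGAGCTATCCACAGAAACTCCACTCGTAAGGCGCAG; antiparallel, so 5'→3' the coding strand is GACGCGGAATGCTCACCTCAAAGACACCTATCGAGGTACCTCTCCAGCCCGGTAACGGTTACCCCCAA. Replace T with U for the mRNA.

5'-GACGCGGAAUGCUCACCUCAAAGACACCUAUCGAGGUACCUCUCCAGCCCGGUAACGGUUACCCCCAA-3'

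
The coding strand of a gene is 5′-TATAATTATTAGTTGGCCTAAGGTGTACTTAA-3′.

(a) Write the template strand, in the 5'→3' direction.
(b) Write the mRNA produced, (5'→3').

(a) The template strand is the reverse complement of the coding strand: complement ATATTAATAATCAACCGGATTCCACATGAATT, then reverse.
(b) mRNA matches the coding strand with T→U.

(a) 5'-TTAAGTACACCTTAGGCCAACTAATAATTATA-3'
(b) 5'-UAUAAUUAUUAGUUGGCCUAAGGUGUACUUAA-3'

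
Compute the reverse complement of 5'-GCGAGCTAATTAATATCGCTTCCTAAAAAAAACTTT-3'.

Complement each base (A↔T, G↔C): CGCTCGATTAATTATAGCGAAGGATTTTTTTTGAAA. Then reverse.

5'-AAAGTTTTTTTTAGGAAGCGATATTAATTAGCTCGC-3'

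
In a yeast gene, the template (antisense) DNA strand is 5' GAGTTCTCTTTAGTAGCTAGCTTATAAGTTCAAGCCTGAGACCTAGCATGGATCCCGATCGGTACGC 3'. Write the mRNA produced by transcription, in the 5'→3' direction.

5'-GCGUACCGAUCGGGAUCCAUGCUAGGUCUCAGGCUUGAACUUAUAAGCUAGCUACUAAAGAGAACUC-3'

The mRNA has the sequence of the coding strand (reverse complement of the template) with T→U. Reverse complement of GAGTTCTCTTTAGTAGCTAGCTTATAAGTTCAAGCCTGAGACCTAGCATGGATCCCGATCGGTACGC is GCGTACCGATCGGGATCCATGCTAGGTCTCAGGCTTGAACTTATAAGCTAGCTACTAAAGAGAACTC; then T→U.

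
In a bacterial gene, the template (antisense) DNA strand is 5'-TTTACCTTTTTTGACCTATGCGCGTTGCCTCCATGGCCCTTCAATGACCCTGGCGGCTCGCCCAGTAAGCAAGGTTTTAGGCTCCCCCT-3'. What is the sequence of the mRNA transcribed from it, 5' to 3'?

5'-AGGGGGAGCCUAAAACCUUGCUUACUGGGCGAGCCGCCAGGGUCAUUGAAGGGCCAUGGAGGCAACGCGCAUAGGUCAAAAAAGGUAAA-3'

RNA polymerase reads the template 3'→5' and synthesizes mRNA 5'→3' by base-pairing (A→U, T→A, G↔C). The complement of the template is AAATGGAAAAAACTGGATACGCGCAACGGAGGTACCGGGAAGTTACTGGGACCGCCGAGCGGGTCATTCGTTCCAAAATCCGAGGGGGA; antiparallel, so 5'→3' the coding strand is AGGGGGAGCCTAAAACCTTGCTTACTGGGCGAGCCGCCAGGGTCATTGAAGGGCCATGGAGGCAACGCGCATAGGTCAAAAAAGGTAAA. Replace T with U for the mRNA.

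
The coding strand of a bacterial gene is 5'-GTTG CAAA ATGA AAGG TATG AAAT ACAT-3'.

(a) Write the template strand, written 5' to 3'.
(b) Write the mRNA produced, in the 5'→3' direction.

(a) The template strand is the reverse complement of the coding strand: complement CAACGTTTTACTTTCCATACTTTATGTA, then reverse.
(b) mRNA matches the coding strand with T→U.

(a) 5'-ATGTATTTCATACCTTTCATTTTGCAAC-3'
(b) 5'-GUUGCAAAAUGAAAGGUAUGAAAUACAU-3'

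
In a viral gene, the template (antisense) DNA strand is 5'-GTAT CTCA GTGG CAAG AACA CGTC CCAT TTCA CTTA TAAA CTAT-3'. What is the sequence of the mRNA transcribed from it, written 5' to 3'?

The mRNA has the sequence of the coding strand (reverse complement of the template) with T→U. Reverse complement of GTATCTCAGTGGCAAGAACACGTCCCATTTCACTTATAAACTAT is ATAGTTTATAAGTGAAATGGGACGTGTTCTTGCCACTGAGATAC; then T→U.

5'-AUAGUUUAUAAGUGAAAUGGGACGUGUUCUUGCCACUGAGAUAC-3'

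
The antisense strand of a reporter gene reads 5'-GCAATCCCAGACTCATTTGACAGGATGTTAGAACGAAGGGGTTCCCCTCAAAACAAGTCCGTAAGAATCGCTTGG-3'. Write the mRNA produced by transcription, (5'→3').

RNA polymerase reads the template 3'→5' and synthesizes mRNA 5'→3' by base-pairing (A→U, T→A, G↔C). The complement of the template is CGTTAGGGTCTGAGTAAACTGTCCTACAATCTTGCTTCCCCAAGGGGAGTTTTGTTCAGGCATTCTTAGCGAACC; antiparallel, so 5'→3' the coding strand is CCAAGCGATTCTTACGGACTTGTTTTGAGGGGAACCCCTTCGTTCTAACATCCTGTCAAATGAGTCTGGGATTGC. Replace T with U for the mRNA.

5'-CCAAGCGAUUCUUACGGACUUGUUUUGAGGGGAACCCCUUCGUUCUAACAUCCUGUCAAAUGAGUCUGGGAUUGC-3'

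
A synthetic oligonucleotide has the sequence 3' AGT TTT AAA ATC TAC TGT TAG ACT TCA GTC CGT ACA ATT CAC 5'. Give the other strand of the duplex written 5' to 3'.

5'-TCAAAATTTTAGATGACAATCTGAAGTCAGGCATGTTAAGTG-3'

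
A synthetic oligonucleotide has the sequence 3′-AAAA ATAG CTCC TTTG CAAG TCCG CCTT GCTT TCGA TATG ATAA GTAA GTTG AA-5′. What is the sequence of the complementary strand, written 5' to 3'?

The strand is given 3'→5', so its complement runs 5'→3' in the same left-to-right order: pair each base A↔T, G↔C.

5′-TTTTTATCGAGGAAACGTTCAGGCGGAACGAAAGCTATACTATTCATTCAACTT-3′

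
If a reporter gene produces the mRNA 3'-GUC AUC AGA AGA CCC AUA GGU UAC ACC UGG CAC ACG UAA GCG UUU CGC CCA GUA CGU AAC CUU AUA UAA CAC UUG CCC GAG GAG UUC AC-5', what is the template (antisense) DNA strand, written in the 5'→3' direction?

5'-CAGTAGTCTTCTGGGTATCCAATGTGGACCGTGTGCATTCGCAAAGCGGGTCATGCATTGGAATATATTGTGAACGGGCTCCTCAAGTG-3'

Written 5'→3' the mRNA is CACUUGAGGAGCCCGUUCACAAUAUAUUCCAAUGCAUGACCCGCUUUGCGAAUGCACACGGUCCACAUUGGAUACCCAGAAGACUACUG, so the coding DNA strand is CACTTGAGGAGCCCGTTCACAATATATTCCAATGCATGACCCGCTTTGCGAATGCACACGGTCCACATTGGATACCCAGAAGACTACTG. The template is its reverse complement.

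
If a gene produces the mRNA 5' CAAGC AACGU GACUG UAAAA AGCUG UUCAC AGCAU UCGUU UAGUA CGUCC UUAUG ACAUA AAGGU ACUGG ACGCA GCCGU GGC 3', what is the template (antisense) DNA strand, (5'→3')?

Replace U with T to get the coding DNA strand: CAAGCAACGTGACTGTAAAAAGCTGTTCACAGCATTCGTTTAGTACGTCCTTATGACATAAAGGTACTGGACGCAGCCGTGGC. The template strand is its reverse complement (complement GTTCGTTGCACTGACATTTTTCGACAAGTGTCGTAAGCAAATCATGCAGGAATACTGTATTTCCATGACCTGCGTCGGCACCG, then reverse).

5'-GCCACGGCTGCGTCCAGTACCTTTATGTCATAAGGACGTACTAAACGAATGCTGTGAACAGCTTTTTACAGTCACGTTGCTTG-3'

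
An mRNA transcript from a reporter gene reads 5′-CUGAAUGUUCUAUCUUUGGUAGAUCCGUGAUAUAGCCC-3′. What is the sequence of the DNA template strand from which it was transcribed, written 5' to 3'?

Replace U with T to get the coding DNA strand: CTGAATGTTCTATCTTTGGTAGATCCGTGATATAGCCC. The template strand is its reverse complement (complement GACTTACAAGATAGAAACCATCTAGGCACTATATCGGG, then reverse).

5′-GGGCTATATCACGGATCTACCAAAGATAGAACATTCAG-3′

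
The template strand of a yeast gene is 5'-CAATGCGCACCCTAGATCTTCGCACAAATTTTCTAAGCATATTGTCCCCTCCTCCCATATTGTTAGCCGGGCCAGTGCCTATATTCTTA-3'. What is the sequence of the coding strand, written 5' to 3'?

The coding strand is complementary and antiparallel to the template: take the complement (A↔T, G↔C) and reverse.

5'-TAAGAATATAGGCACTGGCCCGGCTAACAATATGGGAGGAGGGGACAATATGCTTAGAAAATTTGTGCGAAGATCTAGGGTGCGCATTG-3'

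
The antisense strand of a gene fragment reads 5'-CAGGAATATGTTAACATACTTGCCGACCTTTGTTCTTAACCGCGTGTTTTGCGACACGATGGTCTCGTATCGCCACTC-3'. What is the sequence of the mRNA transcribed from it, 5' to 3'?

The mRNA has the sequence of the coding strand (reverse complement of the template) with T→U. Reverse complement of CAGGAATATGTTAACATACTTGCCGACCTTTGTTCTTAACCGCGTGTTTTGCGACACGATGGTCTCGTATCGCCACTC is GAGTGGCGATACGAGACCATCGTGTCGCAAAACACGCGGTTAAGAACAAAGGTCGGCAAGTATGTTAACATATTCCTG; then T→U.

5'-GAGUGGCGAUACGAGACCAUCGUGUCGCAAAACACGCGGUUAAGAACAAAGGUCGGCAAGUAUGUUAACAUAUUCCUG-3'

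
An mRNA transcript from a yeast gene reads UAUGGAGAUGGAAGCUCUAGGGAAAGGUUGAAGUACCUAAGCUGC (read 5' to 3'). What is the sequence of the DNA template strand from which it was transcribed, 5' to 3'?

5'-GCAGCTTAGGTACTTCAACCTTTCCCTAGAGCTTCCATCTCCATA-3'

Replace U with T to get the coding DNA strand: TATGGAGATGGAAGCTCTAGGGAAAGGTTGAAGTACCTAAGCTGC. The template strand is its reverse complement (complement ATACCTCTACCTTCGAGATCCCTTTCCAACTTCATGGATTCGACG, then reverse).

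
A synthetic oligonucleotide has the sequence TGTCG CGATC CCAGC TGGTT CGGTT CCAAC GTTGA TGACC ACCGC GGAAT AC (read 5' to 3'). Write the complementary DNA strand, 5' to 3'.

5′-GTATTCCGCGGTGGTCATCAACGTTGGAACCGAACCAGCTGGGATCGCGACA-3′

Pairing A↔T and G↔C gives ACAGCGCTAGGGTCGACCAAGCCAAGGTTGCAACTACTGGTGGCGCCTTATG, running 3'→5'. Reverse for the 5'→3' convention.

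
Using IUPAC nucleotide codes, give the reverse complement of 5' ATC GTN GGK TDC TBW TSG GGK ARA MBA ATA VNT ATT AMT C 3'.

5′-GAKTAATANBTATTVKTYTMCCCSAWVAGHAMCCNACGAT-3′

Standard pairs A↔T, G↔C; ambiguity codes pair R↔Y, M↔K, W↔W, S↔S, B↔V, D↔H, N↔N. Complement (TAGCANCCMAHGAVWASCCCMTYTKVTTATBNATAATKAG), then reverse for 5'→3'.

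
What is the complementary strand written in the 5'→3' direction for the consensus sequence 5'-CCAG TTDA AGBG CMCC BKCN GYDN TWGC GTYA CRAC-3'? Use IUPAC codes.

5′-GTYGTRACGCWANHRCNGMVGGKGCVCTTHAACTGG-3′

Standard pairs A↔T, G↔C; ambiguity codes pair R↔Y, M↔K, W↔W, B↔V, D↔H, N↔N. Complement (GGTCAAHTTCVCGKGGVMGNCRHNAWCGCARTGYTG), then reverse for 5'→3'.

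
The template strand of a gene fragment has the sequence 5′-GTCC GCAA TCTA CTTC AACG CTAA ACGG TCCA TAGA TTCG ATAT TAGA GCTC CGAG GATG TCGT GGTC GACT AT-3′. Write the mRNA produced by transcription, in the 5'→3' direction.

RNA polymerase reads the template 3'→5' and synthesizes mRNA 5'→3' by base-pairing (A→U, T→A, G↔C). The complement of the template is CAGGCGTTAGATGAAGTTGCGATTTGCCAGGTATCTAAGCTATAATCTCGAGGCTCCTACAGCACCAGCTGATA; antiparallel, so 5'→3' the coding strand is ATAGTCGACCACGACATCCTCGGAGCTCTAATATCGAATCTATGGACCGTTTAGCGTTGAAGTAGATTGCGGAC. Replace T with U for the mRNA.

5'-AUAGUCGACCACGACAUCCUCGGAGCUCUAAUAUCGAAUCUAUGGACCGUUUAGCGUUGAAGUAGAUUGCGGAC-3'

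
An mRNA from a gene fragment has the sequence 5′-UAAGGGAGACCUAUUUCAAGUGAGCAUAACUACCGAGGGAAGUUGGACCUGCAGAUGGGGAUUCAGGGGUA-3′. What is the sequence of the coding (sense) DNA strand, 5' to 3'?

5′-TAAGGGAGACCTATTTCAAGTGAGCATAACTACCGAGGGAAGTTGGACCTGCAGATGGGGATTCAGGGGTA-3′

The coding DNA strand has the same 5'→3' sequence as the mRNA with U replaced by T.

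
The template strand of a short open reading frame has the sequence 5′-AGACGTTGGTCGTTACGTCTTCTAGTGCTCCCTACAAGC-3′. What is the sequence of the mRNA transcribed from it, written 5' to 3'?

The mRNA has the sequence of the coding strand (reverse complement of the template) with T→U. Reverse complement of AGACGTTGGTCGTTACGTCTTCTAGTGCTCCCTACAAGC is GCTTGTAGGGAGCACTAGAAGACGTAACGACCAACGTCT; then T→U.

5'-GCUUGUAGGGAGCACUAGAAGACGUAACGACCAACGUCU-3'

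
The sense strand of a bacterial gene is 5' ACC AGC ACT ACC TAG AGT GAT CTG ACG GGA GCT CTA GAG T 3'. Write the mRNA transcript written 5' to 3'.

mRNA has the coding-strand sequence with U in place of T.

5′-ACCAGCACUACCUAGAGUGAUCUGACGGGAGCUCUAGAGU-3′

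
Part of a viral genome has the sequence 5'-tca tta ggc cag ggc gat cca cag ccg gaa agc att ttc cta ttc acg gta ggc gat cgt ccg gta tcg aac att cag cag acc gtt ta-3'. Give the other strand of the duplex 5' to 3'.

5'-TAAACGGTCTGCTGAATGTTCGATACCGGACGATCGCCTACCGTGAATAGGAAAATGCTTTCCGGCTGTGGATCGCCCTGGCCTAATGA-3'

The complement of TCATTAGGCCAGGGCGATCCACAGCCGGAAAGCATTTTCCTATTCACGGTAGGCGATCGTCCGGTATCGAACATTCAGCAGACCGTTTA is AGTAATCCGGTCCCGCTAGGTGTCGGCCTTTCGTAAAAGGATAAGTGCCATCCGCTAGCAGGCCATAGCTTGTAAGTCGTCTGGCAAAT (A↔T, G↔C). DNA strands are antiparallel, so the complementary strand runs 3'→5'; reversing gives the 5'→3' form.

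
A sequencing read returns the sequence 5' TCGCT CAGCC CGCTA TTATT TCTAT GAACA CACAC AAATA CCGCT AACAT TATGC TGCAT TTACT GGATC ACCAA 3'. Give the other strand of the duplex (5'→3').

The complement of TCGCTCAGCCCGCTATTATTTCTATGAACACACACAAATACCGCTAACATTATGCTGCATTTACTGGATCACCAA is AGCGAGTCGGGCGATAATAAAGATACTTGTGTGTGTTTATGGCGATTGTAATACGACGTAAATGACCTAGTGGTT (A↔T, G↔C). DNA strands are antiparallel, so the complementary strand runs 3'→5'; reversing gives the 5'→3' form.

5'-TTGGTGATCCAGTAAATGCAGCATAATGTTAGCGGTATTTGTGTGTGTTCATAGAAATAATAGCGGGCTGAGCGA-3'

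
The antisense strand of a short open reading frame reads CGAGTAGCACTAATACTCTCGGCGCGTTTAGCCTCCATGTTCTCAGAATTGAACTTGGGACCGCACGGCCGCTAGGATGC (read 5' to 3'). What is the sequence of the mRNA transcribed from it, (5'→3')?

5'-GCAUCCUAGCGGCCGUGCGGUCCCAAGUUCAAUUCUGAGAACAUGGAGGCUAAACGCGCCGAGAGUAUUAGUGCUACUCG-3'

The mRNA has the sequence of the coding strand (reverse complement of the template) with T→U. Reverse complement of CGAGTAGCACTAATACTCTCGGCGCGTTTAGCCTCCATGTTCTCAGAATTGAACTTGGGACCGCACGGCCGCTAGGATGC is GCATCCTAGCGGCCGTGCGGTCCCAAGTTCAATTCTGAGAACATGGAGGCTAAACGCGCCGAGAGTATTAGTGCTACTCG; then T→U.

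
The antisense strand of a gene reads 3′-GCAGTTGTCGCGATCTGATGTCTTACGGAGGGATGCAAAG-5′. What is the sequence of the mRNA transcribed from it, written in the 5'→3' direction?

Reading the template 3'→5' as shown, RNA polymerase pairs each base (A→U, T→A, G↔C) to build mRNA 5'→3' directly.

5'-CGUCAACAGCGCUAGACUACAGAAUGCCUCCCUACGUUUC-3'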